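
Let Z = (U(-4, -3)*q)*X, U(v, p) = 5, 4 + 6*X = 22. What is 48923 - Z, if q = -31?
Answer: 49388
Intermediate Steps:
X = 3 (X = -2/3 + (1/6)*22 = -2/3 + 11/3 = 3)
Z = -465 (Z = (5*(-31))*3 = -155*3 = -465)
48923 - Z = 48923 - 1*(-465) = 48923 + 465 = 49388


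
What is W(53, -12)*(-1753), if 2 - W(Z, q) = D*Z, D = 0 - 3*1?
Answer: -282233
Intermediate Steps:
D = -3 (D = 0 - 3 = -3)
W(Z, q) = 2 + 3*Z (W(Z, q) = 2 - (-3)*Z = 2 + 3*Z)
W(53, -12)*(-1753) = (2 + 3*53)*(-1753) = (2 + 159)*(-1753) = 161*(-1753) = -282233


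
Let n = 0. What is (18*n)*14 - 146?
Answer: -146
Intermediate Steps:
(18*n)*14 - 146 = (18*0)*14 - 146 = 0*14 - 146 = 0 - 146 = -146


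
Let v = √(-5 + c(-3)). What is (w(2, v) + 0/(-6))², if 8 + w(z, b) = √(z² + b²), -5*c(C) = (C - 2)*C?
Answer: 60 - 32*I ≈ 60.0 - 32.0*I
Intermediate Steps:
c(C) = -C*(-2 + C)/5 (c(C) = -(C - 2)*C/5 = -(-2 + C)*C/5 = -C*(-2 + C)/5)
v = 2*I*√2 (v = √(-5 + (⅕)*(-3)*(2 - 1*(-3))) = √(-5 + (⅕)*(-3)*(2 + 3)) = √(-5 + (⅕)*(-3)*5) = √(-5 - 3) = √(-8) = 2*I*√2 ≈ 2.8284*I)
w(z, b) = -8 + √(b² + z²) (w(z, b) = -8 + √(z² + b²) = -8 + √(b² + z²))
(w(2, v) + 0/(-6))² = ((-8 + √((2*I*√2)² + 2²)) + 0/(-6))² = ((-8 + √(-8 + 4)) + 0*(-⅙))² = ((-8 + √(-4)) + 0)² = ((-8 + 2*I) + 0)² = (-8 + 2*I)²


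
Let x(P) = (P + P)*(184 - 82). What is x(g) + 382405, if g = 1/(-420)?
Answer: 13384158/35 ≈ 3.8240e+5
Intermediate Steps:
g = -1/420 ≈ -0.0023810
x(P) = 204*P (x(P) = (2*P)*102 = 204*P)
x(g) + 382405 = 204*(-1/420) + 382405 = -17/35 + 382405 = 13384158/35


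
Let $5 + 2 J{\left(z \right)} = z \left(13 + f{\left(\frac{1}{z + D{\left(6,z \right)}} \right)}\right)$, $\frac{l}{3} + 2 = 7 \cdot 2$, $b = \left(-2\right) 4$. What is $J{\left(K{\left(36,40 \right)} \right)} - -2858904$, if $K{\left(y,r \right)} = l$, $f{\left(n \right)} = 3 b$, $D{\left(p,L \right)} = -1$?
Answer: $\frac{5717407}{2} \approx 2.8587 \cdot 10^{6}$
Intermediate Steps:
$b = -8$
$l = 36$ ($l = -6 + 3 \cdot 7 \cdot 2 = -6 + 3 \cdot 14 = -6 + 42 = 36$)
$f{\left(n \right)} = -24$ ($f{\left(n \right)} = 3 \left(-8\right) = -24$)
$K{\left(y,r \right)} = 36$
$J{\left(z \right)} = - \frac{5}{2} - \frac{11 z}{2}$ ($J{\left(z \right)} = - \frac{5}{2} + \frac{z \left(13 - 24\right)}{2} = - \frac{5}{2} + \frac{z \left(-11\right)}{2} = - \frac{5}{2} + \frac{\left(-11\right) z}{2} = - \frac{5}{2} - \frac{11 z}{2}$)
$J{\left(K{\left(36,40 \right)} \right)} - -2858904 = \left(- \frac{5}{2} - 198\right) - -2858904 = \left(- \frac{5}{2} - 198\right) + 2858904 = - \frac{401}{2} + 2858904 = \frac{5717407}{2}$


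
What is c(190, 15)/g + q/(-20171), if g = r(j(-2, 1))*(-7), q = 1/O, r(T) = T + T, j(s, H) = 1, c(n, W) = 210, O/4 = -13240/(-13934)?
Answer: -8011928167/534128080 ≈ -15.000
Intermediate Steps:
O = 26480/6967 (O = 4*(-13240/(-13934)) = 4*(-13240*(-1/13934)) = 4*(6620/6967) = 26480/6967 ≈ 3.8008)
r(T) = 2*T
q = 6967/26480 (q = 1/(26480/6967) = 6967/26480 ≈ 0.26310)
g = -14 (g = (2*1)*(-7) = 2*(-7) = -14)
c(190, 15)/g + q/(-20171) = 210/(-14) + (6967/26480)/(-20171) = 210*(-1/14) + (6967/26480)*(-1/20171) = -15 - 6967/534128080 = -8011928167/534128080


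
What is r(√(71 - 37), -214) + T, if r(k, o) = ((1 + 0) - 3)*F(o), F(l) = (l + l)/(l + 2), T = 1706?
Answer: 90204/53 ≈ 1702.0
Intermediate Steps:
F(l) = 2*l/(2 + l) (F(l) = (2*l)/(2 + l) = 2*l/(2 + l))
r(k, o) = -4*o/(2 + o) (r(k, o) = ((1 + 0) - 3)*(2*o/(2 + o)) = (1 - 3)*(2*o/(2 + o)) = -4*o/(2 + o))
r(√(71 - 37), -214) + T = -4*(-214)/(2 - 214) + 1706 = -4*(-214)/(-212) + 1706 = -4*(-214)*(-1/212) + 1706 = -214/53 + 1706 = 90204/53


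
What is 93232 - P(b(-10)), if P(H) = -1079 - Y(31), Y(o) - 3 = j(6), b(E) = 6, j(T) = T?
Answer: 94320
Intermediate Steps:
Y(o) = 9 (Y(o) = 3 + 6 = 9)
P(H) = -1088 (P(H) = -1079 - 1*9 = -1079 - 9 = -1088)
93232 - P(b(-10)) = 93232 - 1*(-1088) = 93232 + 1088 = 94320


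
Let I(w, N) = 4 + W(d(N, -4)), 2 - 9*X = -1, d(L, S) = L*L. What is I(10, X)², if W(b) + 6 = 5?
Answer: 9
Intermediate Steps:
d(L, S) = L²
X = ⅓ (X = 2/9 - ⅑*(-1) = 2/9 + ⅑ = ⅓ ≈ 0.33333)
W(b) = -1 (W(b) = -6 + 5 = -1)
I(w, N) = 3 (I(w, N) = 4 - 1 = 3)
I(10, X)² = 3² = 9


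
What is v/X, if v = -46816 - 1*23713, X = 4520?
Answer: -70529/4520 ≈ -15.604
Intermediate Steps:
v = -70529 (v = -46816 - 23713 = -70529)
v/X = -70529/4520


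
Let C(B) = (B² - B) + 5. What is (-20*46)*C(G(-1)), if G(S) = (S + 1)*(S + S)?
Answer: -4600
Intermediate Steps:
G(S) = 2*S*(1 + S) (G(S) = (1 + S)*(2*S) = 2*S*(1 + S))
C(B) = 5 + B² - B
(-20*46)*C(G(-1)) = (-20*46)*(5 + (2*(-1)*(1 - 1))² - 2*(-1)*(1 - 1)) = -920*(5 + (2*(-1)*0)² - 2*(-1)*0) = -920*(5 + 0² - 1*0) = -920*(5 + 0 + 0) = -920*5 = -4600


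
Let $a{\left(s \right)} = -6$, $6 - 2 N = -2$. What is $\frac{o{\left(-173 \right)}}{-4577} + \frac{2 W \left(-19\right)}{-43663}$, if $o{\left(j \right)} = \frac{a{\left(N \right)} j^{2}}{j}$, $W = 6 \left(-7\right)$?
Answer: $- \frac{52627086}{199845551} \approx -0.26334$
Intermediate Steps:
$N = 4$ ($N = 3 - -1 = 3 + 1 = 4$)
$W = -42$
$o{\left(j \right)} = - 6 j$ ($o{\left(j \right)} = \frac{\left(-6\right) j^{2}}{j} = - 6 j$)
$\frac{o{\left(-173 \right)}}{-4577} + \frac{2 W \left(-19\right)}{-43663} = \frac{\left(-6\right) \left(-173\right)}{-4577} + \frac{2 \left(-42\right) \left(-19\right)}{-43663} = 1038 \left(- \frac{1}{4577}\right) + \left(-84\right) \left(-19\right) \left(- \frac{1}{43663}\right) = - \frac{1038}{4577} + 1596 \left(- \frac{1}{43663}\right) = - \frac{1038}{4577} - \frac{1596}{43663} = - \frac{52627086}{199845551}$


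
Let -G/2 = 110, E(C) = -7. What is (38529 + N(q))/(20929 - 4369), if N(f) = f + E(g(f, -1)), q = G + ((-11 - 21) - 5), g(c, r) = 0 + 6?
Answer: 2551/1104 ≈ 2.3107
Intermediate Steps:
g(c, r) = 6
G = -220 (G = -2*110 = -220)
q = -257 (q = -220 + ((-11 - 21) - 5) = -220 + (-32 - 5) = -220 - 37 = -257)
N(f) = -7 + f (N(f) = f - 7 = -7 + f)
(38529 + N(q))/(20929 - 4369) = (38529 + (-7 - 257))/(20929 - 4369) = (38529 - 264)/16560 = 38265*(1/16560) = 2551/1104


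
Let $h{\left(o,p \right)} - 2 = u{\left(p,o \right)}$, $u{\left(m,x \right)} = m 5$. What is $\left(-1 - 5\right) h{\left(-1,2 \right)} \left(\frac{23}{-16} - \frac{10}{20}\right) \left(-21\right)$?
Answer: $- \frac{5859}{2} \approx -2929.5$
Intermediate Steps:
$u{\left(m,x \right)} = 5 m$
$h{\left(o,p \right)} = 2 + 5 p$
$\left(-1 - 5\right) h{\left(-1,2 \right)} \left(\frac{23}{-16} - \frac{10}{20}\right) \left(-21\right) = \left(-1 - 5\right) \left(2 + 5 \cdot 2\right) \left(\frac{23}{-16} - \frac{10}{20}\right) \left(-21\right) = - 6 \left(2 + 10\right) \left(23 \left(- \frac{1}{16}\right) - \frac{1}{2}\right) \left(-21\right) = \left(-6\right) 12 \left(- \frac{23}{16} - \frac{1}{2}\right) \left(-21\right) = \left(-72\right) \left(- \frac{31}{16}\right) \left(-21\right) = \frac{279}{2} \left(-21\right) = - \frac{5859}{2}$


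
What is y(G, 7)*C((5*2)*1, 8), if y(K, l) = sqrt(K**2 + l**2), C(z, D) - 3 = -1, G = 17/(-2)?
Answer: sqrt(485) ≈ 22.023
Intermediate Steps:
G = -17/2 (G = 17*(-1/2) = -17/2 ≈ -8.5000)
C(z, D) = 2 (C(z, D) = 3 - 1 = 2)
y(G, 7)*C((5*2)*1, 8) = sqrt((-17/2)**2 + 7**2)*2 = sqrt(289/4 + 49)*2 = sqrt(485/4)*2 = (sqrt(485)/2)*2 = sqrt(485)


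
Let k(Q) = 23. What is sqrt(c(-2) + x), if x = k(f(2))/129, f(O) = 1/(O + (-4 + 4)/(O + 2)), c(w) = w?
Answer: I*sqrt(30315)/129 ≈ 1.3497*I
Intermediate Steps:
f(O) = 1/O (f(O) = 1/(O + 0/(2 + O)) = 1/(O + 0) = 1/O)
x = 23/129 ≈ 0.17829
sqrt(c(-2) + x) = sqrt(-2 + 23/129) = sqrt(-235/129) = I*sqrt(30315)/129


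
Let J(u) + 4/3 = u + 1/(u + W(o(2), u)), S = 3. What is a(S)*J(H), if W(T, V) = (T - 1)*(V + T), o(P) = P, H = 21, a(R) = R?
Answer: 2599/44 ≈ 59.068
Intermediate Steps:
W(T, V) = (-1 + T)*(T + V)
J(u) = -4/3 + u + 1/(2 + 2*u) (J(u) = -4/3 + (u + 1/(u + (2**2 - 1*2 - u + 2*u))) = -4/3 + (u + 1/(u + (4 - 2 - u + 2*u))) = -4/3 + (u + 1/(u + (2 + u))) = -4/3 + (u + 1/(2 + 2*u)) = -4/3 + u + 1/(2 + 2*u))
a(S)*J(H) = 3*((-5/6 + 21**2 - 1/3*21)/(1 + 21)) = 3*((-5/6 + 441 - 7)/22) = 3*((1/22)*(2599/6)) = 3*(2599/132) = 2599/44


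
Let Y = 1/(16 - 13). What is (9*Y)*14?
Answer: 42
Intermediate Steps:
Y = ⅓ (Y = 1/3 = ⅓ ≈ 0.33333)
(9*Y)*14 = (9*(⅓))*14 = 3*14 = 42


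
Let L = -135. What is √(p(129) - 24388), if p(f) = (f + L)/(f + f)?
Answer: I*√45093455/43 ≈ 156.17*I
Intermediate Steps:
p(f) = (-135 + f)/(2*f) (p(f) = (f - 135)/(f + f) = (-135 + f)/((2*f)) = (-135 + f)*(1/(2*f)) = (-135 + f)/(2*f))
√(p(129) - 24388) = √((½)*(-135 + 129)/129 - 24388) = √((½)*(1/129)*(-6) - 24388) = √(-1/43 - 24388) = √(-1048685/43) = I*√45093455/43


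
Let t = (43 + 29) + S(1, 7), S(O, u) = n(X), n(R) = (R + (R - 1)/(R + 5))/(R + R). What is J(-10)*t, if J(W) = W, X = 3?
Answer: -8705/12 ≈ -725.42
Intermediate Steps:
n(R) = (R + (-1 + R)/(5 + R))/(2*R) (n(R) = (R + (-1 + R)/(5 + R))/((2*R)) = (R + (-1 + R)/(5 + R))*(1/(2*R)) = (R + (-1 + R)/(5 + R))/(2*R))
S(O, u) = 13/24 (S(O, u) = (½)*(-1 + 3² + 6*3)/(3*(5 + 3)) = (½)*(⅓)*(-1 + 9 + 18)/8 = (½)*(⅓)*(⅛)*26 = 13/24)
t = 1741/24 (t = (43 + 29) + 13/24 = 72 + 13/24 = 1741/24 ≈ 72.542)
J(-10)*t = -10*1741/24 = -8705/12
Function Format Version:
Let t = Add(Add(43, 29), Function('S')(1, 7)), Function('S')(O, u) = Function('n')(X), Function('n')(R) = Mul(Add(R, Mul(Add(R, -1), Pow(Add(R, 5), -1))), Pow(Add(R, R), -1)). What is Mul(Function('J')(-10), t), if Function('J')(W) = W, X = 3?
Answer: Rational(-8705, 12) ≈ -725.42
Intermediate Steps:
Function('n')(R) = Mul(Rational(1, 2), Pow(R, -1), Add(R, Mul(Pow(Add(5, R), -1), Add(-1, R)))) (Function('n')(R) = Mul(Add(R, Mul(Add(-1, R), Pow(Add(5, R), -1))), Pow(Mul(2, R), -1)) = Mul(Add(R, Mul(Pow(Add(5, R), -1), Add(-1, R))), Mul(Rational(1, 2), Pow(R, -1))) = Mul(Rational(1, 2), Pow(R, -1), Add(R, Mul(Pow(Add(5, R), -1), Add(-1, R)))))
Function('S')(O, u) = Rational(13, 24) (Function('S')(O, u) = Mul(Rational(1, 2), Pow(3, -1), Pow(Add(5, 3), -1), Add(-1, Pow(3, 2), Mul(6, 3))) = Mul(Rational(1, 2), Rational(1, 3), Pow(8, -1), Add(-1, 9, 18)) = Mul(Rational(1, 2), Rational(1, 3), Rational(1, 8), 26) = Rational(13, 24))
t = Rational(1741, 24) (t = Add(Add(43, 29), Rational(13, 24)) = Add(72, Rational(13, 24)) = Rational(1741, 24) ≈ 72.542)
Mul(Function('J')(-10), t) = Mul(-10, Rational(1741, 24)) = Rational(-8705, 12)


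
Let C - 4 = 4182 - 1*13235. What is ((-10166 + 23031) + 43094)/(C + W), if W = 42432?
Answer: 55959/33383 ≈ 1.6763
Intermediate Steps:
C = -9049 (C = 4 + (4182 - 1*13235) = 4 + (4182 - 13235) = 4 - 9053 = -9049)
((-10166 + 23031) + 43094)/(C + W) = ((-10166 + 23031) + 43094)/(-9049 + 42432) = (12865 + 43094)/33383 = 55959*(1/33383) = 55959/33383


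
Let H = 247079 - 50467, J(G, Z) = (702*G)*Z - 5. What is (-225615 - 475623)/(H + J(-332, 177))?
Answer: 701238/41055721 ≈ 0.017080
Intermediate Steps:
J(G, Z) = -5 + 702*G*Z (J(G, Z) = 702*G*Z - 5 = -5 + 702*G*Z)
H = 196612
(-225615 - 475623)/(H + J(-332, 177)) = (-225615 - 475623)/(196612 + (-5 + 702*(-332)*177)) = -701238/(196612 + (-5 - 41252328)) = -701238/(196612 - 41252333) = -701238/(-41055721) = -701238*(-1/41055721) = 701238/41055721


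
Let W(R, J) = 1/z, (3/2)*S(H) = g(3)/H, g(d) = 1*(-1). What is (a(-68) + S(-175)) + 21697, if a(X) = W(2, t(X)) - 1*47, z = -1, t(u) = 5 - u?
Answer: 11365727/525 ≈ 21649.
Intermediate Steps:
g(d) = -1
S(H) = -2/(3*H) (S(H) = 2*(-1/H)/3 = -2/(3*H))
W(R, J) = -1 (W(R, J) = 1/(-1) = -1)
a(X) = -48 (a(X) = -1 - 1*47 = -1 - 47 = -48)
(a(-68) + S(-175)) + 21697 = (-48 - ⅔/(-175)) + 21697 = (-48 - ⅔*(-1/175)) + 21697 = (-48 + 2/525) + 21697 = -25198/525 + 21697 = 11365727/525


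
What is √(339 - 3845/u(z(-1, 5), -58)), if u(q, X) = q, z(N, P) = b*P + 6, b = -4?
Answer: 11*√994/14 ≈ 24.772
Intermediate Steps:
z(N, P) = 6 - 4*P (z(N, P) = -4*P + 6 = 6 - 4*P)
√(339 - 3845/u(z(-1, 5), -58)) = √(339 - 3845/(6 - 4*5)) = √(339 - 3845/(6 - 20)) = √(339 - 3845/(-14)) = √(339 - 3845*(-1/14)) = √(339 + 3845/14) = √(8591/14) = 11*√994/14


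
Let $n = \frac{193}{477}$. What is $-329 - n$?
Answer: $- \frac{157126}{477} \approx -329.4$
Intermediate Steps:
$n = \frac{193}{477}$ ($n = 193 \cdot \frac{1}{477} = \frac{193}{477} \approx 0.40461$)
$-329 - n = -329 - \frac{193}{477} = - \frac{157126}{477}$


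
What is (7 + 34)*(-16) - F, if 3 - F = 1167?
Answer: 508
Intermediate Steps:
F = -1164 (F = 3 - 1*1167 = 3 - 1167 = -1164)
(7 + 34)*(-16) - F = (7 + 34)*(-16) - 1*(-1164) = 41*(-16) + 1164 = -656 + 1164 = 508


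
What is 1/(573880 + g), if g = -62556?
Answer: 1/511324 ≈ 1.9557e-6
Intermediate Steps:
1/(573880 + g) = 1/(573880 - 62556) = 1/511324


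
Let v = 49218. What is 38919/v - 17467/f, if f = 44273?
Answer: 287790027/726342838 ≈ 0.39622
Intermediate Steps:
38919/v - 17467/f = 38919/49218 - 17467/44273 = 38919*(1/49218) - 17467*1/44273 = 12973/16406 - 17467/44273 = 287790027/726342838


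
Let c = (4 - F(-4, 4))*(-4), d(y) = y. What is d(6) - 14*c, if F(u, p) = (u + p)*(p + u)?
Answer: 230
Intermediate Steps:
F(u, p) = (p + u)² (F(u, p) = (p + u)*(p + u) = (p + u)²)
c = -16 (c = (4 - (4 - 4)²)*(-4) = (4 - 1*0²)*(-4) = (4 - 1*0)*(-4) = (4 + 0)*(-4) = 4*(-4) = -16)
d(6) - 14*c = 6 - 14*(-16) = 6 + 224 = 230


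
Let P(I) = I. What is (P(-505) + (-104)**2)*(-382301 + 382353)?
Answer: 536172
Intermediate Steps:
(P(-505) + (-104)**2)*(-382301 + 382353) = (-505 + (-104)**2)*(-382301 + 382353) = (-505 + 10816)*52 = 10311*52 = 536172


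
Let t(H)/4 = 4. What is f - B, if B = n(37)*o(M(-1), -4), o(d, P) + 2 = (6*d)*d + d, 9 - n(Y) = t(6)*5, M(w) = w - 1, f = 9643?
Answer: 11063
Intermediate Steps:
t(H) = 16 (t(H) = 4*4 = 16)
M(w) = -1 + w
n(Y) = -71 (n(Y) = 9 - 16*5 = 9 - 1*80 = 9 - 80 = -71)
o(d, P) = -2 + d + 6*d² (o(d, P) = -2 + ((6*d)*d + d) = -2 + (6*d² + d) = -2 + (d + 6*d²) = -2 + d + 6*d²)
B = -1420 (B = -71*(-2 + (-1 - 1) + 6*(-1 - 1)²) = -71*(-2 - 2 + 6*(-2)²) = -71*(-2 - 2 + 6*4) = -71*(-2 - 2 + 24) = -71*20 = -1420)
f - B = 9643 - 1*(-1420) = 9643 + 1420 = 11063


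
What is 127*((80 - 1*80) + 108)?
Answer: 13716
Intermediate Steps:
127*((80 - 1*80) + 108) = 127*((80 - 80) + 108) = 127*(0 + 108) = 127*108 = 13716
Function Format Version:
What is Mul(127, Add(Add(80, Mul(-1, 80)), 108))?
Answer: 13716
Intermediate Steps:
Mul(127, Add(Add(80, Mul(-1, 80)), 108)) = Mul(127, Add(Add(80, -80), 108)) = Mul(127, Add(0, 108)) = Mul(127, 108) = 13716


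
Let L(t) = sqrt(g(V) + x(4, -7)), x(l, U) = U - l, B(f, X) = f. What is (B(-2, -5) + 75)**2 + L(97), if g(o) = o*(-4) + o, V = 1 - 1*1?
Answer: 5329 + I*sqrt(11) ≈ 5329.0 + 3.3166*I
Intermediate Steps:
V = 0 (V = 1 - 1 = 0)
g(o) = -3*o (g(o) = -4*o + o = -3*o)
L(t) = I*sqrt(11) (L(t) = sqrt(-3*0 + (-7 - 1*4)) = sqrt(0 + (-7 - 4)) = sqrt(0 - 11) = sqrt(-11) = I*sqrt(11))
(B(-2, -5) + 75)**2 + L(97) = (-2 + 75)**2 + I*sqrt(11) = 73**2 + I*sqrt(11) = 5329 + I*sqrt(11)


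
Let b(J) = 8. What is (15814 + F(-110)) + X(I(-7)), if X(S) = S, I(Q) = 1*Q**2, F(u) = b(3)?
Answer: 15871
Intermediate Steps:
F(u) = 8
I(Q) = Q**2
(15814 + F(-110)) + X(I(-7)) = (15814 + 8) + (-7)**2 = 15822 + 49 = 15871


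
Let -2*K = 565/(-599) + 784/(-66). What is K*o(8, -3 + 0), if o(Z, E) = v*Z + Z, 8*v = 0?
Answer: 1013812/19767 ≈ 51.288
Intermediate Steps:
v = 0 (v = (1/8)*0 = 0)
o(Z, E) = Z (o(Z, E) = 0*Z + Z = 0 + Z = Z)
K = 253453/39534 (K = -(565/(-599) + 784/(-66))/2 = -(565*(-1/599) + 784*(-1/66))/2 = -(-565/599 - 392/33)/2 = -1/2*(-253453/19767) = 253453/39534 ≈ 6.4110)
K*o(8, -3 + 0) = (253453/39534)*8 = 1013812/19767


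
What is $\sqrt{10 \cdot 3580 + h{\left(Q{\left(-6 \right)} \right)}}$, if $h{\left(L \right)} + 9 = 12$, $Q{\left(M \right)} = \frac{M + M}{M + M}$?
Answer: $\sqrt{35803} \approx 189.22$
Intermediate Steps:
$Q{\left(M \right)} = 1$ ($Q{\left(M \right)} = \frac{2 M}{2 M} = 2 M \frac{1}{2 M} = 1$)
$h{\left(L \right)} = 3$ ($h{\left(L \right)} = -9 + 12 = 3$)
$\sqrt{10 \cdot 3580 + h{\left(Q{\left(-6 \right)} \right)}} = \sqrt{10 \cdot 3580 + 3} = \sqrt{35800 + 3} = \sqrt{35803}$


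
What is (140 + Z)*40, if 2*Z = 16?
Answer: 5920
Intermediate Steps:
Z = 8 (Z = (½)*16 = 8)
(140 + Z)*40 = (140 + 8)*40 = 148*40 = 5920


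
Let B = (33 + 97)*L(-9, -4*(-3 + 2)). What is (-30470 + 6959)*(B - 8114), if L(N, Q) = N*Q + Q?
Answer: 288574014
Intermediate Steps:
L(N, Q) = Q + N*Q
B = -4160 (B = (33 + 97)*((-4*(-3 + 2))*(1 - 9)) = 130*(-4*(-1)*(-8)) = 130*(4*(-8)) = 130*(-32) = -4160)
(-30470 + 6959)*(B - 8114) = (-30470 + 6959)*(-4160 - 8114) = -23511*(-12274) = 288574014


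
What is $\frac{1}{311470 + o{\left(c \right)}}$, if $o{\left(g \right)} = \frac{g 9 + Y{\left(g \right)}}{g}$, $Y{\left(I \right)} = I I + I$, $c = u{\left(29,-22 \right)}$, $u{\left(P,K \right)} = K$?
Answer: $\frac{1}{311458} \approx 3.2107 \cdot 10^{-6}$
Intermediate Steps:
$c = -22$
$Y{\left(I \right)} = I + I^{2}$ ($Y{\left(I \right)} = I^{2} + I = I + I^{2}$)
$o{\left(g \right)} = \frac{9 g + g \left(1 + g\right)}{g}$ ($o{\left(g \right)} = \frac{g 9 + g \left(1 + g\right)}{g} = \frac{9 g + g \left(1 + g\right)}{g}$)
$\frac{1}{311470 + o{\left(c \right)}} = \frac{1}{311470 + \left(10 - 22\right)} = \frac{1}{311470 - 12} = \frac{1}{311458}$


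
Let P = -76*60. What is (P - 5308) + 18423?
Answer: 8555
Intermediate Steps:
P = -4560
(P - 5308) + 18423 = (-4560 - 5308) + 18423 = -9868 + 18423 = 8555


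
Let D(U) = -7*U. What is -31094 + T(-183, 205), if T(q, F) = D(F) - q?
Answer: -32346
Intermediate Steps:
T(q, F) = -q - 7*F (T(q, F) = -7*F - q = -q - 7*F)
-31094 + T(-183, 205) = -31094 + (-1*(-183) - 7*205) = -31094 + (183 - 1435) = -31094 - 1252 = -32346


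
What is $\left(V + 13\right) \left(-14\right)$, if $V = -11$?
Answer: $-28$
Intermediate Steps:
$\left(V + 13\right) \left(-14\right) = \left(-11 + 13\right) \left(-14\right) = 2 \left(-14\right) = -28$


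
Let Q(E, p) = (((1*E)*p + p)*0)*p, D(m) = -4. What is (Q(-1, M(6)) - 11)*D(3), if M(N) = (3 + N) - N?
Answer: 44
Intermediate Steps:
M(N) = 3
Q(E, p) = 0 (Q(E, p) = ((E*p + p)*0)*p = ((p + E*p)*0)*p = 0*p = 0)
(Q(-1, M(6)) - 11)*D(3) = (0 - 11)*(-4) = -11*(-4) = 44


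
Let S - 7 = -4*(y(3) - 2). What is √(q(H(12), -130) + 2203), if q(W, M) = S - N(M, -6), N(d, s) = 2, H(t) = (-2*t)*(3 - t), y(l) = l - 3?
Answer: 2*√554 ≈ 47.074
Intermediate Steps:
y(l) = -3 + l
H(t) = -2*t*(3 - t)
S = 15 (S = 7 - 4*((-3 + 3) - 2) = 7 - 4*(0 - 2) = 7 - 4*(-2) = 7 + 8 = 15)
q(W, M) = 13 (q(W, M) = 15 - 1*2 = 15 - 2 = 13)
√(q(H(12), -130) + 2203) = √(13 + 2203) = √2216 = 2*√554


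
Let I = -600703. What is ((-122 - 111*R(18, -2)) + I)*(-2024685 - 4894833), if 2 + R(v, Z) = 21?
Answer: 4172012665812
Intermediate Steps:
R(v, Z) = 19 (R(v, Z) = -2 + 21 = 19)
((-122 - 111*R(18, -2)) + I)*(-2024685 - 4894833) = ((-122 - 111*19) - 600703)*(-2024685 - 4894833) = ((-122 - 2109) - 600703)*(-6919518) = (-2231 - 600703)*(-6919518) = -602934*(-6919518) = 4172012665812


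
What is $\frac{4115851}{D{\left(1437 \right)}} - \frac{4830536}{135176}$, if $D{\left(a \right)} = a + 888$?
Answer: $\frac{68141659822}{39285525} \approx 1734.5$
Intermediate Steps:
$D{\left(a \right)} = 888 + a$
$\frac{4115851}{D{\left(1437 \right)}} - \frac{4830536}{135176} = \frac{4115851}{888 + 1437} - \frac{4830536}{135176} = \frac{4115851}{2325} - \frac{603817}{16897} = \frac{68141659822}{39285525}$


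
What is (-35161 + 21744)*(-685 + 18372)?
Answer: -237306479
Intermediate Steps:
(-35161 + 21744)*(-685 + 18372) = -13417*17687 = -237306479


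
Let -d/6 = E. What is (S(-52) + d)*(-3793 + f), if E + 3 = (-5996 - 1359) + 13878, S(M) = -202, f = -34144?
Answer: 1491758714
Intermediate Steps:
E = 6520 (E = -3 + ((-5996 - 1359) + 13878) = -3 + (-7355 + 13878) = -3 + 6523 = 6520)
d = -39120 (d = -6*6520 = -39120)
(S(-52) + d)*(-3793 + f) = (-202 - 39120)*(-3793 - 34144) = -39322*(-37937) = 1491758714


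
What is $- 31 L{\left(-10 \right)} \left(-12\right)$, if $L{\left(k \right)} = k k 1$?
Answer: $37200$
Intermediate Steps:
$L{\left(k \right)} = k^{2}$ ($L{\left(k \right)} = k^{2} \cdot 1 = k^{2}$)
$- 31 L{\left(-10 \right)} \left(-12\right) = - 31 \left(-10\right)^{2} \left(-12\right) = \left(-31\right) 100 \left(-12\right) = \left(-3100\right) \left(-12\right) = 37200$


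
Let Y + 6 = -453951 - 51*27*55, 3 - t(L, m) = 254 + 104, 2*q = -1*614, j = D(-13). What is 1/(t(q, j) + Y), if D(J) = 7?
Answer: -1/530047 ≈ -1.8866e-6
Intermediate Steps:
j = 7
q = -307 (q = (-1*614)/2 = (½)*(-614) = -307)
t(L, m) = -355 (t(L, m) = 3 - (254 + 104) = 3 - 1*358 = 3 - 358 = -355)
Y = -529692 (Y = -6 + (-453951 - 51*27*55) = -6 + (-453951 - 1377*55) = -6 + (-453951 - 1*75735) = -6 + (-453951 - 75735) = -6 - 529686 = -529692)
1/(t(q, j) + Y) = 1/(-355 - 529692) = 1/(-530047) = -1/530047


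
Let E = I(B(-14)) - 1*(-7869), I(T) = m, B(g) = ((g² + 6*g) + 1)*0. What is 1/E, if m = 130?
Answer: 1/7999 ≈ 0.00012502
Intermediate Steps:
B(g) = 0 (B(g) = (1 + g² + 6*g)*0 = 0)
I(T) = 130
E = 7999 (E = 130 - 1*(-7869) = 130 + 7869 = 7999)
1/E = 1/7999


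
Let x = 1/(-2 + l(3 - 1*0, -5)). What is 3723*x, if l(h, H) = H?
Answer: -3723/7 ≈ -531.86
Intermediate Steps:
x = -1/7 (x = 1/(-2 - 5) = 1/(-7) = -1/7 ≈ -0.14286)
3723*x = 3723*(-1/7) = -3723/7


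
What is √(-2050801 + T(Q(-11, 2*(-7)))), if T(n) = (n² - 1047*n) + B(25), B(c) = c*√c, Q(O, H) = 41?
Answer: I*√2091922 ≈ 1446.3*I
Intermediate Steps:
B(c) = c^(3/2)
T(n) = 125 + n² - 1047*n (T(n) = (n² - 1047*n) + 25^(3/2) = (n² - 1047*n) + 125 = 125 + n² - 1047*n)
√(-2050801 + T(Q(-11, 2*(-7)))) = √(-2050801 + (125 + 41² - 1047*41)) = √(-2050801 + (125 + 1681 - 42927)) = √(-2050801 - 41121) = √(-2091922) = I*√2091922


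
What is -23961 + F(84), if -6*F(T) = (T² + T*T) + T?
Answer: -26327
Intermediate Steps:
F(T) = -T²/3 - T/6 (F(T) = -((T² + T*T) + T)/6 = -((T² + T²) + T)/6 = -(2*T² + T)/6 = -(T + 2*T²)/6 = -T²/3 - T/6)
-23961 + F(84) = -23961 - ⅙*84*(1 + 2*84) = -23961 - ⅙*84*(1 + 168) = -23961 - ⅙*84*169 = -23961 - 2366 = -26327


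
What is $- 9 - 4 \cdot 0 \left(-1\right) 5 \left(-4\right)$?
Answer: $0$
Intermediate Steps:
$- 9 - 4 \cdot 0 \left(-1\right) 5 \left(-4\right) = - 9 \left(-4\right) 0 \cdot 5 \left(-4\right) = - 9 \cdot 0 \cdot 5 \left(-4\right) = \left(-9\right) 0 \left(-4\right) = 0 \left(-4\right) = 0$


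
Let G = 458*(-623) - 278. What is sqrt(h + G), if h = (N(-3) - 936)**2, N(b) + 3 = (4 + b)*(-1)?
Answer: 2*sqrt(149497) ≈ 773.30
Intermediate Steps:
N(b) = -7 - b (N(b) = -3 + (4 + b)*(-1) = -3 + (-4 - b) = -7 - b)
G = -285612 (G = -285334 - 278 = -285612)
h = 883600 (h = ((-7 - 1*(-3)) - 936)**2 = ((-7 + 3) - 936)**2 = (-4 - 936)**2 = (-940)**2 = 883600)
sqrt(h + G) = sqrt(883600 - 285612) = sqrt(597988) = 2*sqrt(149497)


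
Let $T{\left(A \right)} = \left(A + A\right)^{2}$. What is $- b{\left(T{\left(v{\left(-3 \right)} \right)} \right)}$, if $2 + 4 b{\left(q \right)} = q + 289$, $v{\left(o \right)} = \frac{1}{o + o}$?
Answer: $- \frac{646}{9} \approx -71.778$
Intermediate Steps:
$v{\left(o \right)} = \frac{1}{2 o}$
$T{\left(A \right)} = 4 A^{2}$ ($T{\left(A \right)} = \left(2 A\right)^{2} = 4 A^{2}$)
$b{\left(q \right)} = \frac{287}{4} + \frac{q}{4}$ ($b{\left(q \right)} = - \frac{1}{2} + \frac{q + 289}{4} = - \frac{1}{2} + \frac{289 + q}{4} = - \frac{1}{2} + \left(\frac{289}{4} + \frac{q}{4}\right) = \frac{287}{4} + \frac{q}{4}$)
$- b{\left(T{\left(v{\left(-3 \right)} \right)} \right)} = - (\frac{287}{4} + \frac{4 \left(\frac{1}{2 \left(-3\right)}\right)^{2}}{4}) = - (\frac{287}{4} + \frac{4 \left(\frac{1}{2} \left(- \frac{1}{3}\right)\right)^{2}}{4}) = - (\frac{287}{4} + \frac{4 \left(- \frac{1}{6}\right)^{2}}{4}) = - (\frac{287}{4} + \frac{4 \cdot \frac{1}{36}}{4}) = - (\frac{287}{4} + \frac{1}{4} \cdot \frac{1}{9}) = - (\frac{287}{4} + \frac{1}{36}) = \left(-1\right) \frac{646}{9} = - \frac{646}{9}$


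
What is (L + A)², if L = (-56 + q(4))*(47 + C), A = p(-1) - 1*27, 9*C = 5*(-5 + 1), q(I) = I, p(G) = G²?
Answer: 449016100/81 ≈ 5.5434e+6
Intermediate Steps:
C = -20/9 (C = (5*(-5 + 1))/9 = (5*(-4))/9 = (⅑)*(-20) = -20/9 ≈ -2.2222)
A = -26 (A = (-1)² - 1*27 = 1 - 27 = -26)
L = -20956/9 (L = (-56 + 4)*(47 - 20/9) = -52*403/9 = -20956/9 ≈ -2328.4)
(L + A)² = (-20956/9 - 26)² = (-21190/9)² = 449016100/81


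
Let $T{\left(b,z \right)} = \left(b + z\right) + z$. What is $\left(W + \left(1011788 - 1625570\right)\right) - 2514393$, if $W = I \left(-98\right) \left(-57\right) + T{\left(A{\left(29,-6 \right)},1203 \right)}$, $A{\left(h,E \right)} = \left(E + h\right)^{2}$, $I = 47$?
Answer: $-2862698$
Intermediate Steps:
$T{\left(b,z \right)} = b + 2 z$
$W = 265477$ ($W = 47 \left(-98\right) \left(-57\right) + \left(\left(-6 + 29\right)^{2} + 2 \cdot 1203\right) = \left(-4606\right) \left(-57\right) + \left(23^{2} + 2406\right) = 262542 + \left(529 + 2406\right) = 262542 + 2935 = 265477$)
$\left(W + \left(1011788 - 1625570\right)\right) - 2514393 = \left(265477 + \left(1011788 - 1625570\right)\right) - 2514393 = \left(265477 - 613782\right) - 2514393 = -348305 - 2514393 = -2862698$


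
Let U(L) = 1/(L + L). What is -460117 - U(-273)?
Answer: -251223881/546 ≈ -4.6012e+5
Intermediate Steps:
U(L) = 1/(2*L)
-460117 - U(-273) = -460117 - 1/(2*(-273)) = -460117 - (-1)/(2*273) = -460117 - 1*(-1/546) = -460117 + 1/546 = -251223881/546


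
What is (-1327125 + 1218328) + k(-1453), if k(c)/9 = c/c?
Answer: -108788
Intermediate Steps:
k(c) = 9 (k(c) = 9*(c/c) = 9*1 = 9)
(-1327125 + 1218328) + k(-1453) = (-1327125 + 1218328) + 9 = -108797 + 9 = -108788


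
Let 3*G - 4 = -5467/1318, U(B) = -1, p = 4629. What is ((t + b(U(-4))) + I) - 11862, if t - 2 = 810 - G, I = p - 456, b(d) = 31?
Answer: -9022963/1318 ≈ -6846.0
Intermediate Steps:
I = 4173 (I = 4629 - 456 = 4173)
G = -65/1318 (G = 4/3 + (-5467/1318)/3 = 4/3 + (-5467*1/1318)/3 = 4/3 + (⅓)*(-5467/1318) = 4/3 - 5467/3954 = -65/1318 ≈ -0.049317)
t = 1070281/1318 (t = 2 + (810 - 1*(-65/1318)) = 2 + (810 + 65/1318) = 2 + 1067645/1318 = 1070281/1318 ≈ 812.05)
((t + b(U(-4))) + I) - 11862 = ((1070281/1318 + 31) + 4173) - 11862 = (1111139/1318 + 4173) - 11862 = 6611153/1318 - 11862 = -9022963/1318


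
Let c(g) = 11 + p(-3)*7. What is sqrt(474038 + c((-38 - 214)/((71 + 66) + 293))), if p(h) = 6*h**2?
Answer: sqrt(474427) ≈ 688.79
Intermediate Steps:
c(g) = 389 (c(g) = 11 + (6*(-3)**2)*7 = 11 + (6*9)*7 = 11 + 54*7 = 11 + 378 = 389)
sqrt(474038 + c((-38 - 214)/((71 + 66) + 293))) = sqrt(474038 + 389) = sqrt(474427)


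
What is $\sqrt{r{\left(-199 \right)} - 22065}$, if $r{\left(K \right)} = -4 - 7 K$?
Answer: $2 i \sqrt{5169} \approx 143.79 i$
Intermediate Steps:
$\sqrt{r{\left(-199 \right)} - 22065} = \sqrt{\left(-4 - -1393\right) - 22065} = \sqrt{\left(-4 + 1393\right) - 22065} = \sqrt{1389 - 22065} = \sqrt{-20676} = 2 i \sqrt{5169}$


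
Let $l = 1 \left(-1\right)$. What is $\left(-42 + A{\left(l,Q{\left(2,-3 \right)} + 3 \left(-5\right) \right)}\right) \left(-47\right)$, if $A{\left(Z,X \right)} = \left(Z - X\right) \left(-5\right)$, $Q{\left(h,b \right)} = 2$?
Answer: $4794$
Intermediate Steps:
$l = -1$
$A{\left(Z,X \right)} = - 5 Z + 5 X$
$\left(-42 + A{\left(l,Q{\left(2,-3 \right)} + 3 \left(-5\right) \right)}\right) \left(-47\right) = \left(-42 + \left(\left(-5\right) \left(-1\right) + 5 \left(2 + 3 \left(-5\right)\right)\right)\right) \left(-47\right) = \left(-42 + \left(5 + 5 \left(2 - 15\right)\right)\right) \left(-47\right) = \left(-42 + \left(5 + 5 \left(-13\right)\right)\right) \left(-47\right) = \left(-42 + \left(5 - 65\right)\right) \left(-47\right) = \left(-42 - 60\right) \left(-47\right) = \left(-102\right) \left(-47\right) = 4794$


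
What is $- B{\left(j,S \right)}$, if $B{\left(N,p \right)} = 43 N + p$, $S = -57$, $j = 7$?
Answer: $-244$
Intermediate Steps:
$B{\left(N,p \right)} = p + 43 N$
$- B{\left(j,S \right)} = - (-57 + 43 \cdot 7) = - (-57 + 301) = \left(-1\right) 244 = -244$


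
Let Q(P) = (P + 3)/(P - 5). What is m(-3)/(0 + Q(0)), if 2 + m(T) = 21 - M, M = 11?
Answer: -40/3 ≈ -13.333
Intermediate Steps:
Q(P) = (3 + P)/(-5 + P)
m(T) = 8 (m(T) = -2 + (21 - 1*11) = -2 + (21 - 11) = -2 + 10 = 8)
m(-3)/(0 + Q(0)) = 8/(0 + (3 + 0)/(-5 + 0)) = 8/(0 + 3/(-5)) = 8/(0 - ⅕*3) = 8/(0 - ⅗) = 8/(-⅗) = 8*(-5/3) = -40/3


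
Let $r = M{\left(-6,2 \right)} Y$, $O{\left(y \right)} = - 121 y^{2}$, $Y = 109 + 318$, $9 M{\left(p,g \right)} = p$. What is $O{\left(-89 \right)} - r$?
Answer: $- \frac{2874469}{3} \approx -9.5816 \cdot 10^{5}$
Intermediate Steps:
$M{\left(p,g \right)} = \frac{p}{9}$
$Y = 427$
$r = - \frac{854}{3}$ ($r = \frac{1}{9} \left(-6\right) 427 = \left(- \frac{2}{3}\right) 427 = - \frac{854}{3} \approx -284.67$)
$O{\left(-89 \right)} - r = - 121 \left(-89\right)^{2} - - \frac{854}{3} = \left(-121\right) 7921 + \frac{854}{3} = -958441 + \frac{854}{3} = - \frac{2874469}{3}$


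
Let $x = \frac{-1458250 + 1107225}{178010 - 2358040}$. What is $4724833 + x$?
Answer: $\frac{2060055607203}{436006} \approx 4.7248 \cdot 10^{6}$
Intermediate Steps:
$x = \frac{70205}{436006}$ ($x = - \frac{351025}{-2180030} = \left(-351025\right) \left(- \frac{1}{2180030}\right) = \frac{70205}{436006} \approx 0.16102$)
$4724833 + x = 4724833 + \frac{70205}{436006} = \frac{2060055607203}{436006}$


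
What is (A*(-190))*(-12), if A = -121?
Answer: -275880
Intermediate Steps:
(A*(-190))*(-12) = -121*(-190)*(-12) = 22990*(-12) = -275880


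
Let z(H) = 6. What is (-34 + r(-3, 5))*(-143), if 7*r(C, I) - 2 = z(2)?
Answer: 32890/7 ≈ 4698.6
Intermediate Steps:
r(C, I) = 8/7 (r(C, I) = 2/7 + (⅐)*6 = 2/7 + 6/7 = 8/7)
(-34 + r(-3, 5))*(-143) = (-34 + 8/7)*(-143) = -230/7*(-143) = 32890/7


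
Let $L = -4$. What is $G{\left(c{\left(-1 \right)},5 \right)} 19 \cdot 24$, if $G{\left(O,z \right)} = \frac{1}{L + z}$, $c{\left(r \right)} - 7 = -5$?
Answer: $456$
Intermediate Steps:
$c{\left(r \right)} = 2$ ($c{\left(r \right)} = 7 - 5 = 2$)
$G{\left(O,z \right)} = \frac{1}{-4 + z}$
$G{\left(c{\left(-1 \right)},5 \right)} 19 \cdot 24 = \frac{1}{-4 + 5} \cdot 19 \cdot 24 = 1^{-1} \cdot 19 \cdot 24 = 1 \cdot 19 \cdot 24 = 19 \cdot 24 = 456$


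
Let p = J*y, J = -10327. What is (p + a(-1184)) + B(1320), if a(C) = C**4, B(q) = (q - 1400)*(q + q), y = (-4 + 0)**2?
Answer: 1965199868304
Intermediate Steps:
y = 16 (y = (-4)**2 = 16)
B(q) = 2*q*(-1400 + q) (B(q) = (-1400 + q)*(2*q) = 2*q*(-1400 + q))
p = -165232 (p = -10327*16 = -165232)
(p + a(-1184)) + B(1320) = (-165232 + (-1184)**4) + 2*1320*(-1400 + 1320) = (-165232 + 1965200244736) + 2*1320*(-80) = 1965200079504 - 211200 = 1965199868304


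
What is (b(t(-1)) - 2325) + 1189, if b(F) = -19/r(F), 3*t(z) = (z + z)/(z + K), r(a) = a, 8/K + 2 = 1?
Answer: -2785/2 ≈ -1392.5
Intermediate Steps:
K = -8 (K = 8/(-2 + 1) = 8/(-1) = 8*(-1) = -8)
t(z) = 2*z/(3*(-8 + z)) (t(z) = ((z + z)/(z - 8))/3 = ((2*z)/(-8 + z))/3 = (2*z/(-8 + z))/3 = 2*z/(3*(-8 + z)))
b(F) = -19/F
(b(t(-1)) - 2325) + 1189 = (-19/((⅔)*(-1)/(-8 - 1)) - 2325) + 1189 = (-19/((⅔)*(-1)/(-9)) - 2325) + 1189 = (-19/((⅔)*(-1)*(-⅑)) - 2325) + 1189 = (-19/2/27 - 2325) + 1189 = (-19*27/2 - 2325) + 1189 = (-513/2 - 2325) + 1189 = -5163/2 + 1189 = -2785/2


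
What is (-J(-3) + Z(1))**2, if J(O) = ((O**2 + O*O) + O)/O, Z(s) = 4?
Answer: 81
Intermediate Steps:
J(O) = (O + 2*O**2)/O (J(O) = ((O**2 + O**2) + O)/O = (2*O**2 + O)/O = (O + 2*O**2)/O)
(-J(-3) + Z(1))**2 = (-(1 + 2*(-3)) + 4)**2 = (-(1 - 6) + 4)**2 = (-1*(-5) + 4)**2 = (5 + 4)**2 = 9**2 = 81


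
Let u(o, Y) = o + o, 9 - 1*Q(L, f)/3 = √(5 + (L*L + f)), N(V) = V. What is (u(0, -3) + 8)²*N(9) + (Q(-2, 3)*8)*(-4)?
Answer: -288 + 192*√3 ≈ 44.554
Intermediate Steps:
Q(L, f) = 27 - 3*√(5 + f + L²) (Q(L, f) = 27 - 3*√(5 + (L*L + f)) = 27 - 3*√(5 + (L² + f)) = 27 - 3*√(5 + (f + L²)) = 27 - 3*√(5 + f + L²))
u(o, Y) = 2*o
(u(0, -3) + 8)²*N(9) + (Q(-2, 3)*8)*(-4) = (2*0 + 8)²*9 + ((27 - 3*√(5 + 3 + (-2)²))*8)*(-4) = (0 + 8)²*9 + ((27 - 3*√(5 + 3 + 4))*8)*(-4) = 8²*9 + ((27 - 6*√3)*8)*(-4) = 64*9 + ((27 - 6*√3)*8)*(-4) = 576 + ((27 - 6*√3)*8)*(-4) = 576 + (216 - 48*√3)*(-4) = 576 + (-864 + 192*√3) = -288 + 192*√3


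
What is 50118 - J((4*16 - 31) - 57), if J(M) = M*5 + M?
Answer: 50262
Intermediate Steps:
J(M) = 6*M (J(M) = 5*M + M = 6*M)
50118 - J((4*16 - 31) - 57) = 50118 - 6*((4*16 - 31) - 57) = 50118 - 6*((64 - 31) - 57) = 50118 - 6*(33 - 57) = 50118 - 6*(-24) = 50118 - 1*(-144) = 50118 + 144 = 50262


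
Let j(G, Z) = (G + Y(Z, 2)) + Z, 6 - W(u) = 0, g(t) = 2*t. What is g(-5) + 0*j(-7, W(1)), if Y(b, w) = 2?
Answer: -10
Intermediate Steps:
W(u) = 6 (W(u) = 6 - 1*0 = 6 + 0 = 6)
j(G, Z) = 2 + G + Z (j(G, Z) = (G + 2) + Z = (2 + G) + Z = 2 + G + Z)
g(-5) + 0*j(-7, W(1)) = 2*(-5) + 0*(2 - 7 + 6) = -10 + 0*1 = -10 + 0 = -10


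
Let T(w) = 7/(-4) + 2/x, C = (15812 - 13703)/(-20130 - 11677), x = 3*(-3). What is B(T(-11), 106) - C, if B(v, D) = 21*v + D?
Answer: 24675733/381684 ≈ 64.650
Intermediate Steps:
x = -9
C = -2109/31807 (C = 2109/(-31807) = 2109*(-1/31807) = -2109/31807 ≈ -0.066306)
T(w) = -71/36 (T(w) = 7/(-4) + 2/(-9) = 7*(-¼) + 2*(-⅑) = -7/4 - 2/9 = -71/36)
B(v, D) = D + 21*v
B(T(-11), 106) - C = (106 + 21*(-71/36)) - 1*(-2109/31807) = (106 - 497/12) + 2109/31807 = 775/12 + 2109/31807 = 24675733/381684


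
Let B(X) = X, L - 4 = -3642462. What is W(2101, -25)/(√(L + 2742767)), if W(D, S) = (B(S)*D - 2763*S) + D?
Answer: -6217*I*√899691/299897 ≈ -19.663*I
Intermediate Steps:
L = -3642458 (L = 4 - 3642462 = -3642458)
W(D, S) = D - 2763*S + D*S (W(D, S) = (S*D - 2763*S) + D = (D*S - 2763*S) + D = (-2763*S + D*S) + D = D - 2763*S + D*S)
W(2101, -25)/(√(L + 2742767)) = (2101 - 2763*(-25) + 2101*(-25))/(√(-3642458 + 2742767)) = (2101 + 69075 - 52525)/(√(-899691)) = 18651/((I*√899691)) = 18651*(-I*√899691/899691) = -6217*I*√899691/299897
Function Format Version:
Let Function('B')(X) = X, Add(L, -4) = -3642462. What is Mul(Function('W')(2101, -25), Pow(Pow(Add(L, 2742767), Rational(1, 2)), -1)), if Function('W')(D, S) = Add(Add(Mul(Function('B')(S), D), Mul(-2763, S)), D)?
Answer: Mul(Rational(-6217, 299897), I, Pow(899691, Rational(1, 2))) ≈ Mul(-19.663, I)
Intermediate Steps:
L = -3642458 (L = Add(4, -3642462) = -3642458)
Function('W')(D, S) = Add(D, Mul(-2763, S), Mul(D, S)) (Function('W')(D, S) = Add(Add(Mul(S, D), Mul(-2763, S)), D) = Add(Add(Mul(D, S), Mul(-2763, S)), D) = Add(Add(Mul(-2763, S), Mul(D, S)), D) = Add(D, Mul(-2763, S), Mul(D, S)))
Mul(Function('W')(2101, -25), Pow(Pow(Add(L, 2742767), Rational(1, 2)), -1)) = Mul(Add(2101, Mul(-2763, -25), Mul(2101, -25)), Pow(Pow(Add(-3642458, 2742767), Rational(1, 2)), -1)) = Mul(Add(2101, 69075, -52525), Pow(Pow(-899691, Rational(1, 2)), -1)) = Mul(18651, Pow(Mul(I, Pow(899691, Rational(1, 2))), -1)) = Mul(18651, Mul(Rational(-1, 899691), I, Pow(899691, Rational(1, 2)))) = Mul(Rational(-6217, 299897), I, Pow(899691, Rational(1, 2)))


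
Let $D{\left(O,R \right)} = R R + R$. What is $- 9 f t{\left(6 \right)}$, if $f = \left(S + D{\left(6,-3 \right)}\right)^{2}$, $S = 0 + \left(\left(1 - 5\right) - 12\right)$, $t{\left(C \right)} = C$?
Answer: $-5400$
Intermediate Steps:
$D{\left(O,R \right)} = R + R^{2}$ ($D{\left(O,R \right)} = R^{2} + R = R + R^{2}$)
$S = -16$ ($S = 0 - 16 = -16$)
$f = 100$ ($f = \left(-16 - 3 \left(1 - 3\right)\right)^{2} = \left(-16 - -6\right)^{2} = \left(-16 + 6\right)^{2} = \left(-10\right)^{2} = 100$)
$- 9 f t{\left(6 \right)} = \left(-9\right) 100 \cdot 6 = \left(-900\right) 6 = -5400$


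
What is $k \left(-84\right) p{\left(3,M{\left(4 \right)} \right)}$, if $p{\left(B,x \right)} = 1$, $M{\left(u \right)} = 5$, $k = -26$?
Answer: $2184$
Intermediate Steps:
$k \left(-84\right) p{\left(3,M{\left(4 \right)} \right)} = \left(-26\right) \left(-84\right) 1 = 2184 \cdot 1 = 2184$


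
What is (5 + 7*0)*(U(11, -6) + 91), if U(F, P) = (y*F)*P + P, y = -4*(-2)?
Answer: -2215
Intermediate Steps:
y = 8
U(F, P) = P + 8*F*P (U(F, P) = (8*F)*P + P = 8*F*P + P = P + 8*F*P)
(5 + 7*0)*(U(11, -6) + 91) = (5 + 7*0)*(-6*(1 + 8*11) + 91) = (5 + 0)*(-6*(1 + 88) + 91) = 5*(-6*89 + 91) = 5*(-534 + 91) = 5*(-443) = -2215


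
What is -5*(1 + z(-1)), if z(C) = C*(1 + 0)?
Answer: 0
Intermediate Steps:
z(C) = C (z(C) = C*1 = C)
-5*(1 + z(-1)) = -5*(1 - 1) = -5*0 = 0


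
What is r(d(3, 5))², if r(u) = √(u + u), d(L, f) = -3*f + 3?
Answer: -24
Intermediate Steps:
d(L, f) = 3 - 3*f
r(u) = √2*√u (r(u) = √(2*u) = √2*√u)
r(d(3, 5))² = (√2*√(3 - 3*5))² = (√2*√(3 - 15))² = (√2*√(-12))² = (√2*(2*I*√3))² = (2*I*√6)² = -24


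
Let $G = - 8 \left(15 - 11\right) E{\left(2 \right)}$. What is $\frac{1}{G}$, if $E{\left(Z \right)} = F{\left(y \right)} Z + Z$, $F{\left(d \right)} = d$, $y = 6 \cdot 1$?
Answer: $- \frac{1}{448} \approx -0.0022321$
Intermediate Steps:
$y = 6$
$E{\left(Z \right)} = 7 Z$ ($E{\left(Z \right)} = 6 Z + Z = 7 Z$)
$G = -448$ ($G = - 8 \left(15 - 11\right) 7 \cdot 2 = \left(-8\right) 4 \cdot 14 = \left(-32\right) 14 = -448$)
$\frac{1}{G} = \frac{1}{-448} = - \frac{1}{448}$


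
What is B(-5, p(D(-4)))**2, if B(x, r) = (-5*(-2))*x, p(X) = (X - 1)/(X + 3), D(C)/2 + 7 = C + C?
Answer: 2500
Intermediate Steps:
D(C) = -14 + 4*C (D(C) = -14 + 2*(C + C) = -14 + 2*(2*C) = -14 + 4*C)
p(X) = (-1 + X)/(3 + X)
B(x, r) = 10*x
B(-5, p(D(-4)))**2 = (10*(-5))**2 = (-50)**2 = 2500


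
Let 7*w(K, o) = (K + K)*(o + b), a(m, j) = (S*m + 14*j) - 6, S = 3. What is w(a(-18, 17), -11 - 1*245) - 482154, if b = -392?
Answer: -3605766/7 ≈ -5.1511e+5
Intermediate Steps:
a(m, j) = -6 + 3*m + 14*j (a(m, j) = (3*m + 14*j) - 6 = -6 + 3*m + 14*j)
w(K, o) = 2*K*(-392 + o)/7 (w(K, o) = ((K + K)*(o - 392))/7 = ((2*K)*(-392 + o))/7 = (2*K*(-392 + o))/7 = 2*K*(-392 + o)/7)
w(a(-18, 17), -11 - 1*245) - 482154 = 2*(-6 + 3*(-18) + 14*17)*(-392 + (-11 - 1*245))/7 - 482154 = 2*(-6 - 54 + 238)*(-392 + (-11 - 245))/7 - 482154 = (2/7)*178*(-392 - 256) - 482154 = (2/7)*178*(-648) - 482154 = -230688/7 - 482154 = -3605766/7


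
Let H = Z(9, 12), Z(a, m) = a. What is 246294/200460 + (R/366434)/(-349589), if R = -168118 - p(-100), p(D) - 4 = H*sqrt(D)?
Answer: 2629217850553847/2139932143432330 + 45*I/64050647813 ≈ 1.2286 + 7.0257e-10*I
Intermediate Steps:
H = 9
p(D) = 4 + 9*sqrt(D)
R = -168122 - 90*I (R = -168118 - (4 + 9*sqrt(-100)) = -168118 - (4 + 9*(10*I)) = -168118 - (4 + 90*I) = -168118 + (-4 - 90*I) = -168122 - 90*I ≈ -1.6812e+5 - 90.0*I)
246294/200460 + (R/366434)/(-349589) = 246294/200460 + ((-168122 - 90*I)/366434)/(-349589) = 246294*(1/200460) + ((-168122 - 90*I)*(1/366434))*(-1/349589) = 41049/33410 + (-84061/183217 - 45*I/183217)*(-1/349589) = 41049/33410 + (84061/64050647813 + 45*I/64050647813) = 2629217850553847/2139932143432330 + 45*I/64050647813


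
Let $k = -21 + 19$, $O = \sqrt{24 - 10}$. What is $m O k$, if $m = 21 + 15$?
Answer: $- 72 \sqrt{14} \approx -269.4$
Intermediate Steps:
$O = \sqrt{14} \approx 3.7417$
$m = 36$
$k = -2$
$m O k = 36 \sqrt{14} \left(-2\right) = - 72 \sqrt{14}$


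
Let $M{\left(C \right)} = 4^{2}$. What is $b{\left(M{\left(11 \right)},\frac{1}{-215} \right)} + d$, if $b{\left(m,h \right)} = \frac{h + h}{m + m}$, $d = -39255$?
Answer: $- \frac{135037201}{3440} \approx -39255.0$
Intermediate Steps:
$M{\left(C \right)} = 16$
$b{\left(m,h \right)} = \frac{h}{m}$ ($b{\left(m,h \right)} = \frac{2 h}{2 m} = 2 h \frac{1}{2 m} = \frac{h}{m}$)
$b{\left(M{\left(11 \right)},\frac{1}{-215} \right)} + d = \frac{1}{\left(-215\right) 16} - 39255 = \left(- \frac{1}{215}\right) \frac{1}{16} - 39255 = - \frac{1}{3440} - 39255 = - \frac{135037201}{3440}$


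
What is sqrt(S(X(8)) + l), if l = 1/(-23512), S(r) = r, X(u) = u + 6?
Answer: sqrt(1934843626)/11756 ≈ 3.7417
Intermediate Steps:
X(u) = 6 + u
l = -1/23512 ≈ -4.2531e-5
sqrt(S(X(8)) + l) = sqrt((6 + 8) - 1/23512) = sqrt(14 - 1/23512) = sqrt(329167/23512) = sqrt(1934843626)/11756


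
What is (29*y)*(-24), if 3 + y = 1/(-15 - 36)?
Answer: 35728/17 ≈ 2101.6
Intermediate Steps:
y = -154/51 (y = -3 + 1/(-15 - 36) = -3 + 1/(-51) = -3 - 1/51 = -154/51 ≈ -3.0196)
(29*y)*(-24) = (29*(-154/51))*(-24) = -4466/51*(-24) = 35728/17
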